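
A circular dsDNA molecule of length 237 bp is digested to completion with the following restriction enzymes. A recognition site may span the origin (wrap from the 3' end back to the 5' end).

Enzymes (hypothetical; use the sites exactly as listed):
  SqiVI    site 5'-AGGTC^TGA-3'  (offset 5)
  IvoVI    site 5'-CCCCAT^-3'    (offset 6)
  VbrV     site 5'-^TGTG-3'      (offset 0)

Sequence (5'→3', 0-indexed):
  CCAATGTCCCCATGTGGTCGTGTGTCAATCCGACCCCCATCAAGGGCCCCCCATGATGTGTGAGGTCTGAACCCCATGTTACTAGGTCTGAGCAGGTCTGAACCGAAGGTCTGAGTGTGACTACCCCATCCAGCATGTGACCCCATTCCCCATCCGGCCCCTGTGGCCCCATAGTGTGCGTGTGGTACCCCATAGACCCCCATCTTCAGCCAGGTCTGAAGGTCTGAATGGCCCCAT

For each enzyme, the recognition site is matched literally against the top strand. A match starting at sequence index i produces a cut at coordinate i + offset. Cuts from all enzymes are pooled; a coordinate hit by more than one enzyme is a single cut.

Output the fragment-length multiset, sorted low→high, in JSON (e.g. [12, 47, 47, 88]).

Site scan:
  SqiVI AGGTCTGA/5: at [62, 83, 93, 106, 211, 219] ⇒ [67, 88, 98, 111, 216, 224]
  IvoVI CCCCAT/6: at [7, 34, 48, 71, 123, 140, 147, 166, 187, 197, 231] ⇒ [0, 13, 40, 54, 77, 129, 146, 153, 172, 193, 203]
  VbrV TGTG/0: at [12, 20, 56, 58, 115, 135, 161, 174, 180] ⇒ [12, 20, 56, 58, 115, 135, 161, 174, 180]

All cut coordinates (distinct, sorted): [0, 12, 13, 20, 40, 54, 56, 58, 67, 77, 88, 98, 111, 115, 129, 135, 146, 153, 161, 172, 174, 180, 193, 203, 216, 224]

Fragments:
  0→12: 12 bp
  12→13: 1 bp
  13→20: 7 bp
  20→40: 20 bp
  40→54: 14 bp
  54→56: 2 bp
  56→58: 2 bp
  58→67: 9 bp
  67→77: 10 bp
  77→88: 11 bp
  88→98: 10 bp
  98→111: 13 bp
  111→115: 4 bp
  115→129: 14 bp
  129→135: 6 bp
  135→146: 11 bp
  146→153: 7 bp
  153→161: 8 bp
  161→172: 11 bp
  172→174: 2 bp
  174→180: 6 bp
  180→193: 13 bp
  193→203: 10 bp
  203→216: 13 bp
  216→224: 8 bp
  224→0 (wrap): 237-224+0 = 13 bp

[1,2,2,2,4,6,6,7,7,8,8,9,10,10,10,11,11,11,12,13,13,13,13,14,14,20]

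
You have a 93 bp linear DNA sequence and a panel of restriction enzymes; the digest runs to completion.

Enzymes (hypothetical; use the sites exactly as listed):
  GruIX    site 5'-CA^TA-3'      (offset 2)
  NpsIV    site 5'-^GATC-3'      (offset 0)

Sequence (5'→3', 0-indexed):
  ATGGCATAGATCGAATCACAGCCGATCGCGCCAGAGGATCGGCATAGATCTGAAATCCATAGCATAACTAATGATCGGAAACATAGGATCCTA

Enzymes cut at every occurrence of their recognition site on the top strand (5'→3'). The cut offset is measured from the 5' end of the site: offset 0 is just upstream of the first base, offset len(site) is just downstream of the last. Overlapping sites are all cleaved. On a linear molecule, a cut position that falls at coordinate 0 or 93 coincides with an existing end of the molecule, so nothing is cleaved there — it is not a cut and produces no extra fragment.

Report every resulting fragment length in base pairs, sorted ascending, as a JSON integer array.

[2,2,3,5,6,7,8,8,11,13,13,15]

Per-enzyme occurrences:
  GruIX (CATA, off=2): starts [4, 42, 57, 62, 81] → cuts [6, 44, 59, 64, 83]
  NpsIV (GATC, off=0): starts [8, 23, 36, 46, 72, 86] → cuts [8, 23, 36, 46, 72, 86]

All cut coordinates (distinct, sorted): [6, 8, 23, 36, 44, 46, 59, 64, 72, 83, 86]

Fragment lengths:
  [0,6): 6 bp
  [6,8): 2 bp
  [8,23): 15 bp
  [23,36): 13 bp
  [36,44): 8 bp
  [44,46): 2 bp
  [46,59): 13 bp
  [59,64): 5 bp
  [64,72): 8 bp
  [72,83): 11 bp
  [83,86): 3 bp
  [86,93): 7 bp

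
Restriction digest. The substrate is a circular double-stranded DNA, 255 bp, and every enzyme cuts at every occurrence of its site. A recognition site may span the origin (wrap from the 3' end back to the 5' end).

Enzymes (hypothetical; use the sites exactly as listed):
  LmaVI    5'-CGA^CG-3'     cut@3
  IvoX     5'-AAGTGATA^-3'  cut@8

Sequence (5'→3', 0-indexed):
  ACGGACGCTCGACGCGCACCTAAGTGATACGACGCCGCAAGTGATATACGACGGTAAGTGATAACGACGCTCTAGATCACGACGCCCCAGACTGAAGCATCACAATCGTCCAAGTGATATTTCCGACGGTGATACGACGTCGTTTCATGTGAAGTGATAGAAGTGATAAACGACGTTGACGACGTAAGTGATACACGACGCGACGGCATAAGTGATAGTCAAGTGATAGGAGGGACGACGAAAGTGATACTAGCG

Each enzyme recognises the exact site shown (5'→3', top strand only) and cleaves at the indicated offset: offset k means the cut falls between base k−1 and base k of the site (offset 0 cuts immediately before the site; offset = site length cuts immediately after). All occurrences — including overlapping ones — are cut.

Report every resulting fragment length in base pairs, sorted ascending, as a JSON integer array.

[3,4,5,5,5,5,7,7,9,9,10,11,11,11,11,11,12,14,14,15,17,22,37]

Per-enzyme occurrences:
  LmaVI CGACG/3: at [9, 29, 48, 64, 79, 123, 134, 170, 179, 195, 200, 235, 253] ⇒ [1, 12, 32, 51, 67, 82, 126, 137, 173, 182, 198, 203, 238]
  IvoX AAGTGATA/8: at [21, 38, 55, 111, 151, 160, 185, 209, 220, 241] ⇒ [29, 46, 63, 119, 159, 168, 193, 217, 228, 249]

Pooled cuts: [1, 12, 29, 32, 46, 51, 63, 67, 82, 119, 126, 137, 159, 168, 173, 182, 193, 198, 203, 217, 228, 238, 249]

Fragments:
  1→12: 11 bp
  12→29: 17 bp
  29→32: 3 bp
  32→46: 14 bp
  46→51: 5 bp
  51→63: 12 bp
  63→67: 4 bp
  67→82: 15 bp
  82→119: 37 bp
  119→126: 7 bp
  126→137: 11 bp
  137→159: 22 bp
  159→168: 9 bp
  168→173: 5 bp
  173→182: 9 bp
  182→193: 11 bp
  193→198: 5 bp
  198→203: 5 bp
  203→217: 14 bp
  217→228: 11 bp
  228→238: 10 bp
  238→249: 11 bp
  249→1 (wrap): 255-249+1 = 7 bp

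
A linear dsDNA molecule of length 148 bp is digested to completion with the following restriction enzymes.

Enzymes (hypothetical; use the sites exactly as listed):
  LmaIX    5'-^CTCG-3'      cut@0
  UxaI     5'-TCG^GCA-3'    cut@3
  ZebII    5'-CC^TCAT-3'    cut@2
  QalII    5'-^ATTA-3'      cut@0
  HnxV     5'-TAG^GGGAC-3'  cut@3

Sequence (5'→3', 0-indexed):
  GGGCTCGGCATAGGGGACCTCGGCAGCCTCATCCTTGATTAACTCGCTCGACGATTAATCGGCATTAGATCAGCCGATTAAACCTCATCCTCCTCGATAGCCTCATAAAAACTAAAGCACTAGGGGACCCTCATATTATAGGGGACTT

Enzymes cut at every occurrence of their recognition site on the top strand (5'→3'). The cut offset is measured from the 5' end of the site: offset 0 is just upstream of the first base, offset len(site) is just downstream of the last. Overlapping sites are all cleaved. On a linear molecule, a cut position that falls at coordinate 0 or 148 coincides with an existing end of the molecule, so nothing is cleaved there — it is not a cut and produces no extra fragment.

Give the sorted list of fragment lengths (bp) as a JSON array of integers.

Site scan:
  LmaIX CTCG/0: at [3, 18, 42, 46, 92] ⇒ [3, 18, 42, 46, 92]
  UxaI TCGGCA/3: at [4, 19, 58] ⇒ [7, 22, 61]
  ZebII CCTCAT/2: at [26, 82, 100, 128] ⇒ [28, 84, 102, 130]
  QalII ATTA/0: at [37, 53, 63, 76, 134] ⇒ [37, 53, 63, 76, 134]
  HnxV TAGGGGAC/3: at [10, 120, 138] ⇒ [13, 123, 141]

All cut coordinates (distinct, sorted): [3, 7, 13, 18, 22, 28, 37, 42, 46, 53, 61, 63, 76, 84, 92, 102, 123, 130, 134, 141]

Fragments:
  [0,3): 3 bp
  [3,7): 4 bp
  [7,13): 6 bp
  [13,18): 5 bp
  [18,22): 4 bp
  [22,28): 6 bp
  [28,37): 9 bp
  [37,42): 5 bp
  [42,46): 4 bp
  [46,53): 7 bp
  [53,61): 8 bp
  [61,63): 2 bp
  [63,76): 13 bp
  [76,84): 8 bp
  [84,92): 8 bp
  [92,102): 10 bp
  [102,123): 21 bp
  [123,130): 7 bp
  [130,134): 4 bp
  [134,141): 7 bp
  [141,148): 7 bp

[2,3,4,4,4,4,5,5,6,6,7,7,7,7,8,8,8,9,10,13,21]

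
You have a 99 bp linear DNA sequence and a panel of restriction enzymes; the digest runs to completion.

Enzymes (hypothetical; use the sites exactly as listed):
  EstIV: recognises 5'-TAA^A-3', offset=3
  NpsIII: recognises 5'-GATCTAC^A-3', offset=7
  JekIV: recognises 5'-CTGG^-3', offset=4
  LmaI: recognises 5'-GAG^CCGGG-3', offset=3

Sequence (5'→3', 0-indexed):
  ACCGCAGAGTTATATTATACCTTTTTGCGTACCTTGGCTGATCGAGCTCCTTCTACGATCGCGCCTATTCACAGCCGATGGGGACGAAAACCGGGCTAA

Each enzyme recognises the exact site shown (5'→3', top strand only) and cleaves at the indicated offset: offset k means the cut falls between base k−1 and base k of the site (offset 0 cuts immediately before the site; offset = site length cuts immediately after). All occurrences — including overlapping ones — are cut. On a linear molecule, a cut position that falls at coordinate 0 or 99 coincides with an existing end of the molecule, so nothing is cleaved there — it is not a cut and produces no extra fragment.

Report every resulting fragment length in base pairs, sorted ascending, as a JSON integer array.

[99]

Site scan:
  EstIV (TAAA, off=3): no sites
  NpsIII (GATCTACA, off=7): no sites
  JekIV (CTGG, off=4): no sites
  LmaI (GAGCCGGG, off=3): no sites

All cut coordinates (distinct, sorted): ∅

Fragment lengths:
  no cuts → one linear fragment of 99 bp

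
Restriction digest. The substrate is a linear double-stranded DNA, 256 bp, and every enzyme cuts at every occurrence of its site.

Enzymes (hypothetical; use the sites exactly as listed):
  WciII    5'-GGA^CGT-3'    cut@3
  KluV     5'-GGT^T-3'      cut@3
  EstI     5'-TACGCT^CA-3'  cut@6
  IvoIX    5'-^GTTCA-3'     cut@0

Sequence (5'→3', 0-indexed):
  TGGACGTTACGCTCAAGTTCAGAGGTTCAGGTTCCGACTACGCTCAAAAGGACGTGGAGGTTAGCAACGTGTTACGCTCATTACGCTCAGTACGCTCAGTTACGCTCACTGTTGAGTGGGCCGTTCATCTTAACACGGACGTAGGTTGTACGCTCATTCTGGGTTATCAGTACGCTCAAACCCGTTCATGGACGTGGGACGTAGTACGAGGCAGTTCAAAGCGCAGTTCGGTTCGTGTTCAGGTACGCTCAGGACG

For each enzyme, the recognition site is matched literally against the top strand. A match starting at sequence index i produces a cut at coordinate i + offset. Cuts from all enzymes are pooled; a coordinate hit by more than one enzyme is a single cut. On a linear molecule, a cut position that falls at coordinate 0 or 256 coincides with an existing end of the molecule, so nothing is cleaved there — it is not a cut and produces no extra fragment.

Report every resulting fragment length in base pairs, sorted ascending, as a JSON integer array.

[2,3,4,4,6,7,7,7,7,8,8,8,9,9,9,9,9,10,10,12,12,13,14,16,17,17,19]

Scan for sites:
  WciII GGACGT/3: at [1, 49, 136, 189, 196] ⇒ [4, 52, 139, 192, 199]
  KluV GGTT/3: at [23, 29, 58, 143, 161, 229] ⇒ [26, 32, 61, 146, 164, 232]
  EstI TACGCTCA/6: at [7, 38, 72, 81, 90, 100, 148, 170, 243] ⇒ [13, 44, 78, 87, 96, 106, 154, 176, 249]
  IvoIX GTTCA/0: at [16, 24, 122, 183, 213, 236] ⇒ [16, 24, 122, 183, 213, 236]

All cut coordinates (distinct, sorted): [4, 13, 16, 24, 26, 32, 44, 52, 61, 78, 87, 96, 106, 122, 139, 146, 154, 164, 176, 183, 192, 199, 213, 232, 236, 249]

Fragment lengths:
  [0,4): 4 bp
  [4,13): 9 bp
  [13,16): 3 bp
  [16,24): 8 bp
  [24,26): 2 bp
  [26,32): 6 bp
  [32,44): 12 bp
  [44,52): 8 bp
  [52,61): 9 bp
  [61,78): 17 bp
  [78,87): 9 bp
  [87,96): 9 bp
  [96,106): 10 bp
  [106,122): 16 bp
  [122,139): 17 bp
  [139,146): 7 bp
  [146,154): 8 bp
  [154,164): 10 bp
  [164,176): 12 bp
  [176,183): 7 bp
  [183,192): 9 bp
  [192,199): 7 bp
  [199,213): 14 bp
  [213,232): 19 bp
  [232,236): 4 bp
  [236,249): 13 bp
  [249,256): 7 bp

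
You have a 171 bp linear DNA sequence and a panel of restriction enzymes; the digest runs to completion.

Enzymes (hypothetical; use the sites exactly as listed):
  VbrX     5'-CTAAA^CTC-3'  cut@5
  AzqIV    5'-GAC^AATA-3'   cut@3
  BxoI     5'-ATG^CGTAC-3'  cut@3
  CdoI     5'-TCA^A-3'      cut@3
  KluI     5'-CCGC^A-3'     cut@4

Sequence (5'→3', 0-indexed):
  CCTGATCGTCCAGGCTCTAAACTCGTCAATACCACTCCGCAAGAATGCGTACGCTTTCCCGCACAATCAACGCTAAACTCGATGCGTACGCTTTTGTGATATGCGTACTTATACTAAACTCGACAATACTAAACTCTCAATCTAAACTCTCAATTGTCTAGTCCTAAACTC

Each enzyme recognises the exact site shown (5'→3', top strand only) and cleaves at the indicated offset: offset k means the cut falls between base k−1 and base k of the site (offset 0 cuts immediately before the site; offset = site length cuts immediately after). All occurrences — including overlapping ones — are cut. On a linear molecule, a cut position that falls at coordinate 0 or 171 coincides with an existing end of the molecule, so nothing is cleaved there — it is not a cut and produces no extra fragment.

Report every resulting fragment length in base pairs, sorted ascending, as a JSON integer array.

[3,6,6,6,7,7,7,7,7,8,9,12,15,15,16,19,21]

Per-enzyme occurrences:
  VbrX CTAAACTC/5: at [16, 72, 113, 128, 141, 163] ⇒ [21, 77, 118, 133, 146, 168]
  AzqIV GACAATA/3: at [121] ⇒ [124]
  BxoI ATGCGTAC/3: at [44, 81, 100] ⇒ [47, 84, 103]
  CdoI TCAA/3: at [25, 66, 136, 149] ⇒ [28, 69, 139, 152]
  KluI CCGCA/4: at [36, 58] ⇒ [40, 62]

Pooled cuts: [21, 28, 40, 47, 62, 69, 77, 84, 103, 118, 124, 133, 139, 146, 152, 168]

Fragment lengths:
  [0,21): 21 bp
  [21,28): 7 bp
  [28,40): 12 bp
  [40,47): 7 bp
  [47,62): 15 bp
  [62,69): 7 bp
  [69,77): 8 bp
  [77,84): 7 bp
  [84,103): 19 bp
  [103,118): 15 bp
  [118,124): 6 bp
  [124,133): 9 bp
  [133,139): 6 bp
  [139,146): 7 bp
  [146,152): 6 bp
  [152,168): 16 bp
  [168,171): 3 bp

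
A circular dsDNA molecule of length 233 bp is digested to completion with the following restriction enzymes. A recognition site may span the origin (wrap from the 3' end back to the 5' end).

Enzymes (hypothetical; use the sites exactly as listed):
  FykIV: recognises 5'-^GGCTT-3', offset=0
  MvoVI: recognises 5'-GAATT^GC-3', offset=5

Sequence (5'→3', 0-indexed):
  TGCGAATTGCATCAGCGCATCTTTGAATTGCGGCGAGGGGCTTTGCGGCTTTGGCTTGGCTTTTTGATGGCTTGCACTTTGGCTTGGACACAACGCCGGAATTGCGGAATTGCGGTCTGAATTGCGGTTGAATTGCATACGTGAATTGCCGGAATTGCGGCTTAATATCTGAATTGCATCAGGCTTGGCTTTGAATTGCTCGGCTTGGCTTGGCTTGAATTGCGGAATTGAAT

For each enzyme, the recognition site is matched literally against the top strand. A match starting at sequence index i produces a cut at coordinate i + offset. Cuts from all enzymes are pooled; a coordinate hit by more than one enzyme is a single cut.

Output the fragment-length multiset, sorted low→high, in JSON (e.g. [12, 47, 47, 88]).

Scan for sites:
  FykIV (GGCTT, off=0): starts [38, 46, 52, 57, 68, 80, 158, 181, 186, 201, 206, 211] → cuts [38, 46, 52, 57, 68, 80, 158, 181, 186, 201, 206, 211]
  MvoVI (GAATTGC, off=5): starts [3, 24, 98, 106, 118, 129, 142, 151, 170, 192, 216, 229] → cuts [1, 8, 29, 103, 111, 123, 134, 147, 156, 175, 197, 221]

All cut coordinates (distinct, sorted): [1, 8, 29, 38, 46, 52, 57, 68, 80, 103, 111, 123, 134, 147, 156, 158, 175, 181, 186, 197, 201, 206, 211, 221]

Fragment lengths:
  1→8: 7 bp
  8→29: 21 bp
  29→38: 9 bp
  38→46: 8 bp
  46→52: 6 bp
  52→57: 5 bp
  57→68: 11 bp
  68→80: 12 bp
  80→103: 23 bp
  103→111: 8 bp
  111→123: 12 bp
  123→134: 11 bp
  134→147: 13 bp
  147→156: 9 bp
  156→158: 2 bp
  158→175: 17 bp
  175→181: 6 bp
  181→186: 5 bp
  186→197: 11 bp
  197→201: 4 bp
  201→206: 5 bp
  206→211: 5 bp
  211→221: 10 bp
  221→1 (wrap): 233-221+1 = 13 bp

[2,4,5,5,5,5,6,6,7,8,8,9,9,10,11,11,11,12,12,13,13,17,21,23]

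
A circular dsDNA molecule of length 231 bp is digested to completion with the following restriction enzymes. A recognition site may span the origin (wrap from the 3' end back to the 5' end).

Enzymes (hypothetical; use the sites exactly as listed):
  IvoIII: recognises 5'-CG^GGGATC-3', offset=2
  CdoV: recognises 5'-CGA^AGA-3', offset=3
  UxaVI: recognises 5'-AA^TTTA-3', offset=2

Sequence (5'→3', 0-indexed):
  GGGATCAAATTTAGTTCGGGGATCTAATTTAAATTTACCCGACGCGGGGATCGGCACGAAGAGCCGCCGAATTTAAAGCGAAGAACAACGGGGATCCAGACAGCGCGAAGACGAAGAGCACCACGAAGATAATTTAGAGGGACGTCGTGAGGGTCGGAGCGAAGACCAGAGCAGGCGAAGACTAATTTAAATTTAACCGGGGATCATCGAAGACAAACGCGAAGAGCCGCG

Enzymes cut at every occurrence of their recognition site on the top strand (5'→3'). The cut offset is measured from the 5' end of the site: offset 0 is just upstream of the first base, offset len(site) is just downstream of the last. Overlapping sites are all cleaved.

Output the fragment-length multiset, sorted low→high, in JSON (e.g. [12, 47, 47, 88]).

Scan for sites:
  IvoIII CGGGGATC/2: at [16, 44, 88, 197, 229] ⇒ [0, 18, 46, 90, 199]
  CdoV CGAAGA/3: at [56, 78, 105, 111, 123, 159, 175, 207, 219] ⇒ [59, 81, 108, 114, 126, 162, 178, 210, 222]
  UxaVI AATTTA/2: at [7, 25, 31, 69, 130, 183, 189] ⇒ [9, 27, 33, 71, 132, 185, 191]

All cut coordinates (distinct, sorted): [0, 9, 18, 27, 33, 46, 59, 71, 81, 90, 108, 114, 126, 132, 162, 178, 185, 191, 199, 210, 222]

Fragments:
  0→9: 9 bp
  9→18: 9 bp
  18→27: 9 bp
  27→33: 6 bp
  33→46: 13 bp
  46→59: 13 bp
  59→71: 12 bp
  71→81: 10 bp
  81→90: 9 bp
  90→108: 18 bp
  108→114: 6 bp
  114→126: 12 bp
  126→132: 6 bp
  132→162: 30 bp
  162→178: 16 bp
  178→185: 7 bp
  185→191: 6 bp
  191→199: 8 bp
  199→210: 11 bp
  210→222: 12 bp
  222→0 (wrap): 231-222+0 = 9 bp

[6,6,6,6,7,8,9,9,9,9,9,10,11,12,12,12,13,13,16,18,30]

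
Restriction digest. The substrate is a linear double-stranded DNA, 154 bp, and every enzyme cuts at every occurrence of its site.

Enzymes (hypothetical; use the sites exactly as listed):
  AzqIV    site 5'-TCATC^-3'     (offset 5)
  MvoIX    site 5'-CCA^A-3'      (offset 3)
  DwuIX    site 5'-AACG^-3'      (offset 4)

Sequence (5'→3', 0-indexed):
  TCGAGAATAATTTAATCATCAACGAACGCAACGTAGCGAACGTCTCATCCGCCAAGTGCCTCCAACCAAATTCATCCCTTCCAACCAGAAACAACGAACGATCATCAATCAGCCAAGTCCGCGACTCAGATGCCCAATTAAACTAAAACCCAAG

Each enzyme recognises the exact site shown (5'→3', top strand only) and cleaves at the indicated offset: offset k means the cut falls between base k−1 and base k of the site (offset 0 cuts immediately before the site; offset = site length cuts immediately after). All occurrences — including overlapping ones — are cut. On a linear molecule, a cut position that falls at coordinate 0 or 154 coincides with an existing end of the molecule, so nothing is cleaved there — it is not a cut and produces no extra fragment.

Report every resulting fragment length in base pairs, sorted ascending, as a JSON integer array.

[2,4,4,4,4,5,5,6,7,7,8,9,9,10,13,16,20,21]

Scan for sites:
  AzqIV (TCATC, off=5): starts [15, 44, 71, 101] → cuts [20, 49, 76, 106]
  MvoIX (CCAA, off=3): starts [51, 61, 65, 80, 112, 133, 149] → cuts [54, 64, 68, 83, 115, 136, 152]
  DwuIX (AACG, off=4): starts [20, 24, 29, 38, 92, 96] → cuts [24, 28, 33, 42, 96, 100]

Pooled cuts: [20, 24, 28, 33, 42, 49, 54, 64, 68, 76, 83, 96, 100, 106, 115, 136, 152]

Fragments:
  [0,20): 20 bp
  [20,24): 4 bp
  [24,28): 4 bp
  [28,33): 5 bp
  [33,42): 9 bp
  [42,49): 7 bp
  [49,54): 5 bp
  [54,64): 10 bp
  [64,68): 4 bp
  [68,76): 8 bp
  [76,83): 7 bp
  [83,96): 13 bp
  [96,100): 4 bp
  [100,106): 6 bp
  [106,115): 9 bp
  [115,136): 21 bp
  [136,152): 16 bp
  [152,154): 2 bp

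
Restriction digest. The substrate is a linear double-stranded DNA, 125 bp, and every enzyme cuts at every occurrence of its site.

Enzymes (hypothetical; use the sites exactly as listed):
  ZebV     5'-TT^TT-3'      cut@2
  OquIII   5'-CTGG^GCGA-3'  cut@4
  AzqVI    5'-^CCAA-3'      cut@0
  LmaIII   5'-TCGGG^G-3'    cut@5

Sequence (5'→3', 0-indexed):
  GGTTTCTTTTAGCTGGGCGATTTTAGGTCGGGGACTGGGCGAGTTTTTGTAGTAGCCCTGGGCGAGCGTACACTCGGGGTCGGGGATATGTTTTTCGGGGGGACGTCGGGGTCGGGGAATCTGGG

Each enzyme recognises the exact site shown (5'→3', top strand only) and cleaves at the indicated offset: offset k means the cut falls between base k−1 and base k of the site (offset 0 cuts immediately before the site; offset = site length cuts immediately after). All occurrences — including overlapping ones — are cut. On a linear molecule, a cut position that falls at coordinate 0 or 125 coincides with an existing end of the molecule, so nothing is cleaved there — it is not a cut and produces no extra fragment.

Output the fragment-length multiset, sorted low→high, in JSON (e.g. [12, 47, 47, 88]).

[1,1,6,6,6,6,6,7,8,8,8,9,10,11,15,17]

Per-enzyme occurrences:
  ZebV (TTTT, off=2): starts [6, 20, 43, 44, 90, 91] → cuts [8, 22, 45, 46, 92, 93]
  OquIII (CTGGGCGA, off=4): starts [12, 34, 57] → cuts [16, 38, 61]
  AzqVI (CCAA, off=0): no sites
  LmaIII (TCGGGG, off=5): starts [27, 73, 79, 94, 105, 111] → cuts [32, 78, 84, 99, 110, 116]

All cut coordinates (distinct, sorted): [8, 16, 22, 32, 38, 45, 46, 61, 78, 84, 92, 93, 99, 110, 116]

Fragments:
  [0,8): 8 bp
  [8,16): 8 bp
  [16,22): 6 bp
  [22,32): 10 bp
  [32,38): 6 bp
  [38,45): 7 bp
  [45,46): 1 bp
  [46,61): 15 bp
  [61,78): 17 bp
  [78,84): 6 bp
  [84,92): 8 bp
  [92,93): 1 bp
  [93,99): 6 bp
  [99,110): 11 bp
  [110,116): 6 bp
  [116,125): 9 bp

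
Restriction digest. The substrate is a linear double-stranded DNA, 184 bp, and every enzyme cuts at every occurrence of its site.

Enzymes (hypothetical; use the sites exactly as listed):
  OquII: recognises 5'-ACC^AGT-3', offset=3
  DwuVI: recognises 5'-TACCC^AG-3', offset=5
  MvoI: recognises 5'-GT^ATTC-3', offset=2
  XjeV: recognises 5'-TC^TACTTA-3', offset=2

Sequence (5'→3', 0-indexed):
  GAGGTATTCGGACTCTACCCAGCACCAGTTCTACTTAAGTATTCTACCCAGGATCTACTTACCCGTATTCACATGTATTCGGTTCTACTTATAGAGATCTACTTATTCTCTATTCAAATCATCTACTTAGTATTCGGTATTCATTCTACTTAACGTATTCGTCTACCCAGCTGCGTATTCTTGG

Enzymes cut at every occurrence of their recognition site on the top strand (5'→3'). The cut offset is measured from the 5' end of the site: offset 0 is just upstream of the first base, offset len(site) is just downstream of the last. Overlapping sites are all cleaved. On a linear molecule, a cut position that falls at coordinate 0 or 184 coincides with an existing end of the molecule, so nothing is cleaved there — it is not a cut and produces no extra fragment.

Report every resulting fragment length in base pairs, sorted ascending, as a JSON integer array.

Scan for sites:
  OquII ACCAGT/3: at [23] ⇒ [26]
  DwuVI TACCCAG/5: at [15, 44, 163] ⇒ [20, 49, 168]
  MvoI GTATTC/2: at [3, 38, 64, 74, 129, 136, 154, 174] ⇒ [5, 40, 66, 76, 131, 138, 156, 176]
  XjeV TCTACTTA/2: at [29, 53, 83, 97, 121, 144] ⇒ [31, 55, 85, 99, 123, 146]

All cut coordinates (distinct, sorted): [5, 20, 26, 31, 40, 49, 55, 66, 76, 85, 99, 123, 131, 138, 146, 156, 168, 176]

Fragments:
  [0,5): 5 bp
  [5,20): 15 bp
  [20,26): 6 bp
  [26,31): 5 bp
  [31,40): 9 bp
  [40,49): 9 bp
  [49,55): 6 bp
  [55,66): 11 bp
  [66,76): 10 bp
  [76,85): 9 bp
  [85,99): 14 bp
  [99,123): 24 bp
  [123,131): 8 bp
  [131,138): 7 bp
  [138,146): 8 bp
  [146,156): 10 bp
  [156,168): 12 bp
  [168,176): 8 bp
  [176,184): 8 bp

[5,5,6,6,7,8,8,8,8,9,9,9,10,10,11,12,14,15,24]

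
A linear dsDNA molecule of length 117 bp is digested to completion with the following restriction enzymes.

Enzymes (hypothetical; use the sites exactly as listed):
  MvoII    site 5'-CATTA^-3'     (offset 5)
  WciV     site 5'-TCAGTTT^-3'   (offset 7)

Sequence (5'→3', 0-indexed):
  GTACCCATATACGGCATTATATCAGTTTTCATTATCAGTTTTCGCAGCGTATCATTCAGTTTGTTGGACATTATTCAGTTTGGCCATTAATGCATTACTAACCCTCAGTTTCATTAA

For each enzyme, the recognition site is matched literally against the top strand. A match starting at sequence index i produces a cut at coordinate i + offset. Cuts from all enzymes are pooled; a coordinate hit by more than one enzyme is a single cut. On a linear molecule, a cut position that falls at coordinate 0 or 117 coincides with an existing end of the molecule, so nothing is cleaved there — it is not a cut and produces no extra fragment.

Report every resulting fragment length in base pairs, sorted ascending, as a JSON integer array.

Site scan:
  MvoII CATTA/5: at [14, 29, 68, 84, 92, 111] ⇒ [19, 34, 73, 89, 97, 116]
  WciV TCAGTTT/7: at [21, 34, 55, 74, 104] ⇒ [28, 41, 62, 81, 111]

All cut coordinates (distinct, sorted): [19, 28, 34, 41, 62, 73, 81, 89, 97, 111, 116]

Fragment lengths:
  [0,19): 19 bp
  [19,28): 9 bp
  [28,34): 6 bp
  [34,41): 7 bp
  [41,62): 21 bp
  [62,73): 11 bp
  [73,81): 8 bp
  [81,89): 8 bp
  [89,97): 8 bp
  [97,111): 14 bp
  [111,116): 5 bp
  [116,117): 1 bp

[1,5,6,7,8,8,8,9,11,14,19,21]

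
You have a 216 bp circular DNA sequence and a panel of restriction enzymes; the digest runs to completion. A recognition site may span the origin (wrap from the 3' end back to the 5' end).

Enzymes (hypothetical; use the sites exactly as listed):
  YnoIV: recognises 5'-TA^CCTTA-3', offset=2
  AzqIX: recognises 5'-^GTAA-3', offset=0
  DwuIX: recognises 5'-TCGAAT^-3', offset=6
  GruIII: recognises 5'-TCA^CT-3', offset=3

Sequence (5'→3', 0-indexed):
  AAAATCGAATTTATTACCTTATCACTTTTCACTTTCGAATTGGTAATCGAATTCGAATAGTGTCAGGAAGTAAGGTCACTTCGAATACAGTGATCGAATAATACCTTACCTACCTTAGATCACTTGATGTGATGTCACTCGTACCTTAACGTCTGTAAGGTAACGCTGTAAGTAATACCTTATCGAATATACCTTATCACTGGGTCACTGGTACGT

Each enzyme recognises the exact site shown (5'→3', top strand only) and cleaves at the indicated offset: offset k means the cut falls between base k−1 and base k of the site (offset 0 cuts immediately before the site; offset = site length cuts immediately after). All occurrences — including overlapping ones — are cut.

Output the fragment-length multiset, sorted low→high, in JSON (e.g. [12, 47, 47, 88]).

Site scan:
  YnoIV (TACCTTA, off=2): starts [14, 101, 110, 141, 175, 189] → cuts [16, 103, 112, 143, 177, 191]
  AzqIX (GTAA, off=0): starts [42, 69, 154, 159, 167, 171, 214] → cuts [42, 69, 154, 159, 167, 171, 214]
  DwuIX (TCGAAT, off=6): starts [4, 34, 46, 52, 80, 93, 182] → cuts [10, 40, 52, 58, 86, 99, 188]
  GruIII (TCACT, off=3): starts [21, 28, 75, 119, 134, 196, 204] → cuts [24, 31, 78, 122, 137, 199, 207]

All cut coordinates (distinct, sorted): [10, 16, 24, 31, 40, 42, 52, 58, 69, 78, 86, 99, 103, 112, 122, 137, 143, 154, 159, 167, 171, 177, 188, 191, 199, 207, 214]

Fragment lengths:
  10→16: 6 bp
  16→24: 8 bp
  24→31: 7 bp
  31→40: 9 bp
  40→42: 2 bp
  42→52: 10 bp
  52→58: 6 bp
  58→69: 11 bp
  69→78: 9 bp
  78→86: 8 bp
  86→99: 13 bp
  99→103: 4 bp
  103→112: 9 bp
  112→122: 10 bp
  122→137: 15 bp
  137→143: 6 bp
  143→154: 11 bp
  154→159: 5 bp
  159→167: 8 bp
  167→171: 4 bp
  171→177: 6 bp
  177→188: 11 bp
  188→191: 3 bp
  191→199: 8 bp
  199→207: 8 bp
  207→214: 7 bp
  214→10 (wrap): 216-214+10 = 12 bp

[2,3,4,4,5,6,6,6,6,7,7,8,8,8,8,8,9,9,9,10,10,11,11,11,12,13,15]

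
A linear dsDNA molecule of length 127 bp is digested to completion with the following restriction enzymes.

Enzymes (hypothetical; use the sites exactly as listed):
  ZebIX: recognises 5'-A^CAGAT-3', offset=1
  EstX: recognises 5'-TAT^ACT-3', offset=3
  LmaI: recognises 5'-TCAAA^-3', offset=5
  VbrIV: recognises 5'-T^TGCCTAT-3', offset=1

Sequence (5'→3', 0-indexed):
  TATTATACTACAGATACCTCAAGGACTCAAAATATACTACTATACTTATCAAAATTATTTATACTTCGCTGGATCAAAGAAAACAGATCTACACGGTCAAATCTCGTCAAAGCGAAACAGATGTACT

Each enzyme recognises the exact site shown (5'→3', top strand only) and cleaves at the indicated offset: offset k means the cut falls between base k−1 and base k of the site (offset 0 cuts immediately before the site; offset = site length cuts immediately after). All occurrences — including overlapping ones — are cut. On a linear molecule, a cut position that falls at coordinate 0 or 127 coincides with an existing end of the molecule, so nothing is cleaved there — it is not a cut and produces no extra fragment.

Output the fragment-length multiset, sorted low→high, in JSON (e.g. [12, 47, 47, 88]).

Site scan:
  ZebIX ACAGAT/1: at [9, 82, 116] ⇒ [10, 83, 117]
  EstX TATACT/3: at [3, 32, 40, 59] ⇒ [6, 35, 43, 62]
  LmaI TCAAA/5: at [26, 48, 73, 96, 106] ⇒ [31, 53, 78, 101, 111]
  VbrIV (TTGCCTAT, off=1): no sites

All cut coordinates (distinct, sorted): [6, 10, 31, 35, 43, 53, 62, 78, 83, 101, 111, 117]

Fragments:
  [0,6): 6 bp
  [6,10): 4 bp
  [10,31): 21 bp
  [31,35): 4 bp
  [35,43): 8 bp
  [43,53): 10 bp
  [53,62): 9 bp
  [62,78): 16 bp
  [78,83): 5 bp
  [83,101): 18 bp
  [101,111): 10 bp
  [111,117): 6 bp
  [117,127): 10 bp

[4,4,5,6,6,8,9,10,10,10,16,18,21]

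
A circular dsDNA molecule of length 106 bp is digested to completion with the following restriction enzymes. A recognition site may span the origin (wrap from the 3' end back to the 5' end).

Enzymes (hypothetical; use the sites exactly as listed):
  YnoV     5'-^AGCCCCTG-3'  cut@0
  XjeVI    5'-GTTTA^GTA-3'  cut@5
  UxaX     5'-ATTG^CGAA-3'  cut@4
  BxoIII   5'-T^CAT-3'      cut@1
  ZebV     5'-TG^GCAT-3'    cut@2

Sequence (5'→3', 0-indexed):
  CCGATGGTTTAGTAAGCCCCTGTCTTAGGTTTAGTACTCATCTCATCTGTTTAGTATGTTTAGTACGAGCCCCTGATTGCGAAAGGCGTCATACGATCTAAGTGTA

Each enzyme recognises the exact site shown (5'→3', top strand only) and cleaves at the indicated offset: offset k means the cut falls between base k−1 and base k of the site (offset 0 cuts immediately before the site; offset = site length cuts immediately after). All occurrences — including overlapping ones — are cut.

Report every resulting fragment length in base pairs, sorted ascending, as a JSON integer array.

Per-enzyme occurrences:
  YnoV AGCCCCTG/0: at [14, 67] ⇒ [14, 67]
  XjeVI GTTTAGTA/5: at [6, 28, 48, 57] ⇒ [11, 33, 53, 62]
  UxaX ATTGCGAA/4: at [75] ⇒ [79]
  BxoIII TCAT/1: at [37, 42, 88] ⇒ [38, 43, 89]
  ZebV (TGGCAT, off=2): no sites

Pooled cuts: [11, 14, 33, 38, 43, 53, 62, 67, 79, 89]

Fragments:
  11→14: 3 bp
  14→33: 19 bp
  33→38: 5 bp
  38→43: 5 bp
  43→53: 10 bp
  53→62: 9 bp
  62→67: 5 bp
  67→79: 12 bp
  79→89: 10 bp
  89→11 (wrap): 106-89+11 = 28 bp

[3,5,5,5,9,10,10,12,19,28]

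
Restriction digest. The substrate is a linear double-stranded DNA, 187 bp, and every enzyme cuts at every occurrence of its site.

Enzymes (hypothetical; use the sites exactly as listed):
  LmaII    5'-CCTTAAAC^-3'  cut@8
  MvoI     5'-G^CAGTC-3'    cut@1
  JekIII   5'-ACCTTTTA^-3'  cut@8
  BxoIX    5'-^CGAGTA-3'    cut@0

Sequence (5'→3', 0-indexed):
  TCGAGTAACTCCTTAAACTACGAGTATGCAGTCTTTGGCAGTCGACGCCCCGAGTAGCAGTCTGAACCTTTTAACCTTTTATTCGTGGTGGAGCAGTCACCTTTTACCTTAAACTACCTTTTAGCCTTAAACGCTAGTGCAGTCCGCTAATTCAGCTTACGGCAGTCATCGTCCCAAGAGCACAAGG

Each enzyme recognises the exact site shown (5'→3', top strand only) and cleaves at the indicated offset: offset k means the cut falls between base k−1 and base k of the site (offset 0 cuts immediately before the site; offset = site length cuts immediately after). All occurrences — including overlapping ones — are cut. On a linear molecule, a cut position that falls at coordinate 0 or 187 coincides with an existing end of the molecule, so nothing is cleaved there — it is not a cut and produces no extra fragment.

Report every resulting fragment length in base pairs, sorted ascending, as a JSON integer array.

[1,2,7,7,8,8,8,9,9,10,12,12,13,16,17,23,25]

Per-enzyme occurrences:
  LmaII CCTTAAAC/8: at [10, 106, 124] ⇒ [18, 114, 132]
  MvoI GCAGTC/1: at [27, 37, 56, 92, 138, 161] ⇒ [28, 38, 57, 93, 139, 162]
  JekIII ACCTTTTA/8: at [65, 73, 98, 115] ⇒ [73, 81, 106, 123]
  BxoIX CGAGTA/0: at [1, 20, 50] ⇒ [1, 20, 50]

Pooled cuts: [1, 18, 20, 28, 38, 50, 57, 73, 81, 93, 106, 114, 123, 132, 139, 162]

Fragment lengths:
  [0,1): 1 bp
  [1,18): 17 bp
  [18,20): 2 bp
  [20,28): 8 bp
  [28,38): 10 bp
  [38,50): 12 bp
  [50,57): 7 bp
  [57,73): 16 bp
  [73,81): 8 bp
  [81,93): 12 bp
  [93,106): 13 bp
  [106,114): 8 bp
  [114,123): 9 bp
  [123,132): 9 bp
  [132,139): 7 bp
  [139,162): 23 bp
  [162,187): 25 bp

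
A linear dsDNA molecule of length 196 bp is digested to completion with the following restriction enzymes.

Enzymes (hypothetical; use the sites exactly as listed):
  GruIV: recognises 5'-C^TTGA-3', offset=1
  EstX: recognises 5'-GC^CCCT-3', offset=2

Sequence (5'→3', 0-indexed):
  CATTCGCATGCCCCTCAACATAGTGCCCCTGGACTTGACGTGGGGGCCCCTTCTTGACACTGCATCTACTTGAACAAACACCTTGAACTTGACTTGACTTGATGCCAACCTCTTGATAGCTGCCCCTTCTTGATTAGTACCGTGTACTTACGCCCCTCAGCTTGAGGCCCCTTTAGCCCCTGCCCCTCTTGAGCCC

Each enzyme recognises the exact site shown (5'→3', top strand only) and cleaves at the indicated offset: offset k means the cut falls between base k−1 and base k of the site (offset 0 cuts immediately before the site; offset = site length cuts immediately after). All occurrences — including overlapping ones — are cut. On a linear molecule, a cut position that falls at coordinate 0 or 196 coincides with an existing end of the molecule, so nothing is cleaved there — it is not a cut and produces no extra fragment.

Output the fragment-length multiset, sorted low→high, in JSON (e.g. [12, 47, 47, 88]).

Scan for sites:
  GruIV CTTGA/1: at [33, 52, 68, 81, 87, 92, 97, 111, 128, 160, 187] ⇒ [34, 53, 69, 82, 88, 93, 98, 112, 129, 161, 188]
  EstX GCCCCT/2: at [9, 24, 45, 121, 151, 166, 175, 181] ⇒ [11, 26, 47, 123, 153, 168, 177, 183]

Pooled cuts: [11, 26, 34, 47, 53, 69, 82, 88, 93, 98, 112, 123, 129, 153, 161, 168, 177, 183, 188]

Fragment lengths:
  [0,11): 11 bp
  [11,26): 15 bp
  [26,34): 8 bp
  [34,47): 13 bp
  [47,53): 6 bp
  [53,69): 16 bp
  [69,82): 13 bp
  [82,88): 6 bp
  [88,93): 5 bp
  [93,98): 5 bp
  [98,112): 14 bp
  [112,123): 11 bp
  [123,129): 6 bp
  [129,153): 24 bp
  [153,161): 8 bp
  [161,168): 7 bp
  [168,177): 9 bp
  [177,183): 6 bp
  [183,188): 5 bp
  [188,196): 8 bp

[5,5,5,6,6,6,6,7,8,8,8,9,11,11,13,13,14,15,16,24]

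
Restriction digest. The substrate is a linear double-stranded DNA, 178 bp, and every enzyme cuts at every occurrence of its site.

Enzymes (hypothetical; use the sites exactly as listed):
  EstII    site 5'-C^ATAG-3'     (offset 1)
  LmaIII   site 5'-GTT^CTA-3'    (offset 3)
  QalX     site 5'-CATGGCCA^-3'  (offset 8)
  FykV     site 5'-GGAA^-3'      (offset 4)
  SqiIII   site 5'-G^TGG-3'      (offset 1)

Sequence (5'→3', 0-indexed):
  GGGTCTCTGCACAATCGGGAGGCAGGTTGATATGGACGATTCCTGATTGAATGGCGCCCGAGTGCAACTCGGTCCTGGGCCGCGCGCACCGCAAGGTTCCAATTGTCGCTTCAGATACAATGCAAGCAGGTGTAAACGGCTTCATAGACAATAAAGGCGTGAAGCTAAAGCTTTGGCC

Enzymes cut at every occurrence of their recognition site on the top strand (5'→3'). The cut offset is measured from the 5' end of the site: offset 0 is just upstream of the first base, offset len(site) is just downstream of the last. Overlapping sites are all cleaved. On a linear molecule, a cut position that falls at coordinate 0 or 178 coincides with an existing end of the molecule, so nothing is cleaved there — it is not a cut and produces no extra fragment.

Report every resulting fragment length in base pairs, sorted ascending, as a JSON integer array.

[35,143]

Scan for sites:
  EstII CATAG/1: at [142] ⇒ [143]
  LmaIII (GTTCTA, off=3): no sites
  QalX (CATGGCCA, off=8): no sites
  FykV (GGAA, off=4): no sites
  SqiIII (GTGG, off=1): no sites

Pooled cuts: [143]

Fragment lengths:
  [0,143): 143 bp
  [143,178): 35 bp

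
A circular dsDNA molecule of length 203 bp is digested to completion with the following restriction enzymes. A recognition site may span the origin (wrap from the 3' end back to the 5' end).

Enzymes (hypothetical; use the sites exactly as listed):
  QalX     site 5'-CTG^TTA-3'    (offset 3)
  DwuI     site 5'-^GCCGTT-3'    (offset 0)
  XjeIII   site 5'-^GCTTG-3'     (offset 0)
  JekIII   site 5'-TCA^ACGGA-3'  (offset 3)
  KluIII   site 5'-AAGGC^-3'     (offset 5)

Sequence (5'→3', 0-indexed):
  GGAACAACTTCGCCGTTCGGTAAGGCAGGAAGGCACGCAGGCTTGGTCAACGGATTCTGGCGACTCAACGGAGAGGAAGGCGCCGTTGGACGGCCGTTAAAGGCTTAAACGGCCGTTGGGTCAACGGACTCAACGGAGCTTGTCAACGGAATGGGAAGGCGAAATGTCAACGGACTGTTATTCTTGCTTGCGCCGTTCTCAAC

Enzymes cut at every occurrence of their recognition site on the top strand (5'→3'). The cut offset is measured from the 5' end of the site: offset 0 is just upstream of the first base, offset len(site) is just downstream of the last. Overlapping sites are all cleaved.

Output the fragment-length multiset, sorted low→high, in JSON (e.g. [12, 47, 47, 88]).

[5,6,6,7,8,8,8,8,9,9,9,10,11,12,12,13,14,15,15,18]

Site scan:
  QalX CTGTTA/3: at [174] ⇒ [177]
  DwuI GCCGTT/0: at [11, 81, 92, 111, 191] ⇒ [11, 81, 92, 111, 191]
  XjeIII GCTTG/0: at [40, 137, 185] ⇒ [40, 137, 185]
  JekIII TCAACGGA/3: at [46, 64, 120, 129, 142, 166, 198] ⇒ [49, 67, 123, 132, 145, 169, 201]
  KluIII AAGGC/5: at [21, 29, 76, 99, 155] ⇒ [26, 34, 81, 104, 160]

Pooled cuts: [11, 26, 34, 40, 49, 67, 81, 92, 104, 111, 123, 132, 137, 145, 160, 169, 177, 185, 191, 201]

Fragment lengths:
  11→26: 15 bp
  26→34: 8 bp
  34→40: 6 bp
  40→49: 9 bp
  49→67: 18 bp
  67→81: 14 bp
  81→92: 11 bp
  92→104: 12 bp
  104→111: 7 bp
  111→123: 12 bp
  123→132: 9 bp
  132→137: 5 bp
  137→145: 8 bp
  145→160: 15 bp
  160→169: 9 bp
  169→177: 8 bp
  177→185: 8 bp
  185→191: 6 bp
  191→201: 10 bp
  201→11 (wrap): 203-201+11 = 13 bp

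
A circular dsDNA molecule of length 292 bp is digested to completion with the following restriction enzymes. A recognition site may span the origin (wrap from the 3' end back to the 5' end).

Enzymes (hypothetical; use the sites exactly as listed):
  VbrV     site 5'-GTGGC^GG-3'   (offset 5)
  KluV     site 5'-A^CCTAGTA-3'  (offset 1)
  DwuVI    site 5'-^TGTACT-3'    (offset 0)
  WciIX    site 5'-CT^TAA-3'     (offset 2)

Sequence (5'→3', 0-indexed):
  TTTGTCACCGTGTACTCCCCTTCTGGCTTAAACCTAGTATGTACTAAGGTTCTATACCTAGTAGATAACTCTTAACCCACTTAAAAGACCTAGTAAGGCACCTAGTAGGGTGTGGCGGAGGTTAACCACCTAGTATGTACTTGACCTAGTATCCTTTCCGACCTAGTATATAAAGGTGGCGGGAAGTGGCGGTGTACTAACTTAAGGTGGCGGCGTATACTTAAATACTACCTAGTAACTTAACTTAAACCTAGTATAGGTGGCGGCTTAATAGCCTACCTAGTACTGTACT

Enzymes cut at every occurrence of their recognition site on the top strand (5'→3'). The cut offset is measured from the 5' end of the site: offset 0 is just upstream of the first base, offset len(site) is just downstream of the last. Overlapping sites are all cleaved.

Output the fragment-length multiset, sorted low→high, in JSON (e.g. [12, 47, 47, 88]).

Per-enzyme occurrences:
  VbrV (GTGGCGG, off=5): starts [111, 175, 185, 206, 259] → cuts [116, 180, 190, 211, 264]
  KluV (ACCTAGTA, off=1): starts [31, 55, 87, 99, 127, 143, 160, 229, 248, 277] → cuts [32, 56, 88, 100, 128, 144, 161, 230, 249, 278]
  DwuVI (TGTACT, off=0): starts [10, 39, 135, 192, 286] → cuts [10, 39, 135, 192, 286]
  WciIX (CTTAA, off=2): starts [26, 70, 79, 200, 219, 238, 243, 266] → cuts [28, 72, 81, 202, 221, 240, 245, 268]

Pooled cuts: [10, 28, 32, 39, 56, 72, 81, 88, 100, 116, 128, 135, 144, 161, 180, 190, 192, 202, 211, 221, 230, 240, 245, 249, 264, 268, 278, 286]

Fragment lengths:
  10→28: 18 bp
  28→32: 4 bp
  32→39: 7 bp
  39→56: 17 bp
  56→72: 16 bp
  72→81: 9 bp
  81→88: 7 bp
  88→100: 12 bp
  100→116: 16 bp
  116→128: 12 bp
  128→135: 7 bp
  135→144: 9 bp
  144→161: 17 bp
  161→180: 19 bp
  180→190: 10 bp
  190→192: 2 bp
  192→202: 10 bp
  202→211: 9 bp
  211→221: 10 bp
  221→230: 9 bp
  230→240: 10 bp
  240→245: 5 bp
  245→249: 4 bp
  249→264: 15 bp
  264→268: 4 bp
  268→278: 10 bp
  278→286: 8 bp
  286→10 (wrap): 292-286+10 = 16 bp

[2,4,4,4,5,7,7,7,8,9,9,9,9,10,10,10,10,10,12,12,15,16,16,16,17,17,18,19]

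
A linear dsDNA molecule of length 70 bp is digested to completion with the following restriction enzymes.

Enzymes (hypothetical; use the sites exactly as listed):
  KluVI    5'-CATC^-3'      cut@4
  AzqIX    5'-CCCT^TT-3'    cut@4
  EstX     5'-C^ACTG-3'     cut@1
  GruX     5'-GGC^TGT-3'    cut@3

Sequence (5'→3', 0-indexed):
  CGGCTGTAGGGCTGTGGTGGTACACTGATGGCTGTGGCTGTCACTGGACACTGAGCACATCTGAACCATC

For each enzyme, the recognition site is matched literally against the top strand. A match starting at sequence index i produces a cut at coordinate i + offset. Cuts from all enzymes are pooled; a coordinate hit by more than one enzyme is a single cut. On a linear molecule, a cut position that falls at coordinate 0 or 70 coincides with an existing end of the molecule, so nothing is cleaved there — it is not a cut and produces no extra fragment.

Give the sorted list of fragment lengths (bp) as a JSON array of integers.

Site scan:
  KluVI CATC/4: at [57, 66] ⇒ [61] (position 70 is a terminus of the linear molecule — no cut)
  AzqIX (CCCTTT, off=4): no sites
  EstX CACTG/1: at [22, 41, 48] ⇒ [23, 42, 49]
  GruX GGCTGT/3: at [1, 9, 29, 35] ⇒ [4, 12, 32, 38]

All cut coordinates (distinct, sorted): [4, 12, 23, 32, 38, 42, 49, 61]

Fragment lengths:
  [0,4): 4 bp
  [4,12): 8 bp
  [12,23): 11 bp
  [23,32): 9 bp
  [32,38): 6 bp
  [38,42): 4 bp
  [42,49): 7 bp
  [49,61): 12 bp
  [61,70): 9 bp

[4,4,6,7,8,9,9,11,12]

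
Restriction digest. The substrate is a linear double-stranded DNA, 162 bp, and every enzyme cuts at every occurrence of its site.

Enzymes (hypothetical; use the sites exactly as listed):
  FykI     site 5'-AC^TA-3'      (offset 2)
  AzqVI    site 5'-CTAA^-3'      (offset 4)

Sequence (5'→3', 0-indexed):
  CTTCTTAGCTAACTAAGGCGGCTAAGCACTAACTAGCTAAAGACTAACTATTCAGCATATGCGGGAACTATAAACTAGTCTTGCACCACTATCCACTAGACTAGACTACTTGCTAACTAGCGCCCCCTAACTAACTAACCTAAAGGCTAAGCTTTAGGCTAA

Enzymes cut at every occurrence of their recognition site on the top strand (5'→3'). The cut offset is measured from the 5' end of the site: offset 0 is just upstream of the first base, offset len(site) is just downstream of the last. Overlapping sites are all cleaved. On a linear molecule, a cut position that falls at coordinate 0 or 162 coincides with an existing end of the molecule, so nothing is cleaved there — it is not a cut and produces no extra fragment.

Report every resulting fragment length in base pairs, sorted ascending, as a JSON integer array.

[1,1,1,1,1,1,3,3,3,3,3,4,4,5,5,5,7,7,7,7,9,10,12,12,13,14,20]

Scan for sites:
  FykI ACTA/2: at [11, 27, 31, 42, 46, 66, 73, 87, 94, 99, 104, 115, 129, 133] ⇒ [13, 29, 33, 44, 48, 68, 75, 89, 96, 101, 106, 117, 131, 135]
  AzqVI CTAA/4: at [8, 12, 21, 28, 36, 43, 112, 126, 130, 134, 139, 146, 158] ⇒ [12, 16, 25, 32, 40, 47, 116, 130, 134, 138, 143, 150] (position 162 is a terminus of the linear molecule — no cut)

Pooled cuts: [12, 13, 16, 25, 29, 32, 33, 40, 44, 47, 48, 68, 75, 89, 96, 101, 106, 116, 117, 130, 131, 134, 135, 138, 143, 150]

Fragments:
  [0,12): 12 bp
  [12,13): 1 bp
  [13,16): 3 bp
  [16,25): 9 bp
  [25,29): 4 bp
  [29,32): 3 bp
  [32,33): 1 bp
  [33,40): 7 bp
  [40,44): 4 bp
  [44,47): 3 bp
  [47,48): 1 bp
  [48,68): 20 bp
  [68,75): 7 bp
  [75,89): 14 bp
  [89,96): 7 bp
  [96,101): 5 bp
  [101,106): 5 bp
  [106,116): 10 bp
  [116,117): 1 bp
  [117,130): 13 bp
  [130,131): 1 bp
  [131,134): 3 bp
  [134,135): 1 bp
  [135,138): 3 bp
  [138,143): 5 bp
  [143,150): 7 bp
  [150,162): 12 bp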